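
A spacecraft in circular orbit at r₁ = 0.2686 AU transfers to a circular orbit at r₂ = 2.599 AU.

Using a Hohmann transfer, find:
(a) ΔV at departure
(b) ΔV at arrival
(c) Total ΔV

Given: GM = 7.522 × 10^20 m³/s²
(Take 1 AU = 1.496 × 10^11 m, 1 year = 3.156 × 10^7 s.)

Convert to SI: r₁ = 0.2686 AU = 4.01826e+10 m; r₂ = 2.599 AU = 3.8881e+11 m.
Transfer semi-major axis: a_t = (r₁ + r₂)/2 = (4.01826e+10 + 3.8881e+11)/2 = 2.14496e+11 m.
Circular speeds: v₁ = √(GM/r₁) = 136819 m/s, v₂ = √(GM/r₂) = 43984.3 m/s.
Transfer speeds (vis-viva v² = GM(2/r − 1/a_t)): v₁ᵗ = 184207 m/s, v₂ᵗ = 19037.3 m/s.
(a) ΔV₁ = |v₁ᵗ − v₁| ≈ 4.739e+04 m/s = 9.997 AU/year.
(b) ΔV₂ = |v₂ − v₂ᵗ| ≈ 2.495e+04 m/s = 5.263 AU/year.
(c) ΔV_total = ΔV₁ + ΔV₂ ≈ 7.233e+04 m/s = 15.26 AU/year.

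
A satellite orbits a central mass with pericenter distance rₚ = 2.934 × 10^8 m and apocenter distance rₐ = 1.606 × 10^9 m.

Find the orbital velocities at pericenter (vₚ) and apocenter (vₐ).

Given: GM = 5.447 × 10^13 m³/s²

Use the vis-viva equation v² = GM(2/r − 1/a) with a = (rₚ + rₐ)/2 = (2.934e+08 + 1.606e+09)/2 = 9.497e+08 m.
vₚ = √(GM · (2/rₚ − 1/a)) = √(5.447e+13 · (2/2.934e+08 − 1/9.497e+08)) m/s ≈ 560.3 m/s = 560.3 m/s.
vₐ = √(GM · (2/rₐ − 1/a)) = √(5.447e+13 · (2/1.606e+09 − 1/9.497e+08)) m/s ≈ 102.4 m/s = 102.4 m/s.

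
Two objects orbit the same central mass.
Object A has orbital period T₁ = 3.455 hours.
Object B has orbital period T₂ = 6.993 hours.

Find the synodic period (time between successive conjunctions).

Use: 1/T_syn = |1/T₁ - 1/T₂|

Convert to SI: T₁ = 3.455 hours = 12438 s; T₂ = 6.993 hours = 25174.8 s.
T_syn = |T₁ · T₂ / (T₁ − T₂)|.
T_syn = |12438 · 25174.8 / (12438 − 25174.8)| s ≈ 2.458e+04 s = 6.829 hours.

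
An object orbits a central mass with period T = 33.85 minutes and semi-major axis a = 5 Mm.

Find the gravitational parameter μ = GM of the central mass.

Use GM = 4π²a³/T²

Convert to SI: T = 33.85 minutes = 2031 s; a = 5 Mm = 5e+06 m.
GM = 4π² · a³ / T².
GM = 4π² · (5e+06)³ / (2031)² m³/s² ≈ 1.196e+15 m³/s² = 1.196 × 10^15 m³/s².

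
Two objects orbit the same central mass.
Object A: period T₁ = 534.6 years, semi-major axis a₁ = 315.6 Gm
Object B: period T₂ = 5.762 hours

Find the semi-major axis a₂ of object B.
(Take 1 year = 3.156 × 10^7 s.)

Convert to SI: T₁ = 534.6 years = 1.6872e+10 s; a₁ = 315.6 Gm = 3.156e+11 m; T₂ = 5.762 hours = 20743.2 s.
Kepler's third law: (T₁/T₂)² = (a₁/a₂)³ ⇒ a₂ = a₁ · (T₂/T₁)^(2/3).
T₂/T₁ = 20743.2 / 1.6872e+10 = 1.22945e-06.
a₂ = 3.156e+11 · (1.22945e-06)^(2/3) m ≈ 3.622e+07 m = 36.22 Mm.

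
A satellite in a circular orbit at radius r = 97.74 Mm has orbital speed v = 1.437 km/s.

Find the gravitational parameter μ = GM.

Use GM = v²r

Convert to SI: r = 97.74 Mm = 9.774e+07 m; v = 1.437 km/s = 1437 m/s.
For a circular orbit v² = GM/r, so GM = v² · r.
GM = (1437)² · 9.774e+07 m³/s² ≈ 2.018e+14 m³/s² = 2.018 × 10^14 m³/s².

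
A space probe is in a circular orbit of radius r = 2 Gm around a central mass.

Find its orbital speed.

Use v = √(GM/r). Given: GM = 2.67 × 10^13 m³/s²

Convert to SI: r = 2 Gm = 2e+09 m.
For a circular orbit, gravity supplies the centripetal force, so v = √(GM / r).
v = √(2.67e+13 / 2e+09) m/s ≈ 115.5 m/s = 115.5 m/s.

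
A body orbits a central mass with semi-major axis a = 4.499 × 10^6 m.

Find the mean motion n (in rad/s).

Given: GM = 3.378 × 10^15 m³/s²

n = √(GM / a³).
n = √(3.378e+15 / (4.499e+06)³) rad/s ≈ 0.006091 rad/s.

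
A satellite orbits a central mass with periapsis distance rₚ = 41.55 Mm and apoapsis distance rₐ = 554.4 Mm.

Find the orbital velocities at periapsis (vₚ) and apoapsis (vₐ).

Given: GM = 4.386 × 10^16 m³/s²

Convert to SI: rₚ = 41.55 Mm = 4.155e+07 m; rₐ = 554.4 Mm = 5.544e+08 m.
Use the vis-viva equation v² = GM(2/r − 1/a) with a = (rₚ + rₐ)/2 = (4.155e+07 + 5.544e+08)/2 = 2.97975e+08 m.
vₚ = √(GM · (2/rₚ − 1/a)) = √(4.386e+16 · (2/4.155e+07 − 1/2.97975e+08)) m/s ≈ 4.432e+04 m/s = 44.32 km/s.
vₐ = √(GM · (2/rₐ − 1/a)) = √(4.386e+16 · (2/5.544e+08 − 1/2.97975e+08)) m/s ≈ 3321 m/s = 3.321 km/s.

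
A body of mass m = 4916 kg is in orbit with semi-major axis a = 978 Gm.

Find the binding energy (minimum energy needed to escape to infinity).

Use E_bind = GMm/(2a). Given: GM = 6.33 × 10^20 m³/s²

Convert to SI: a = 978 Gm = 9.78e+11 m.
Total orbital energy is E = −GMm/(2a); binding energy is E_bind = −E = GMm/(2a).
E_bind = 6.33e+20 · 4916 / (2 · 9.78e+11) J ≈ 1.591e+12 J = 1.591 TJ.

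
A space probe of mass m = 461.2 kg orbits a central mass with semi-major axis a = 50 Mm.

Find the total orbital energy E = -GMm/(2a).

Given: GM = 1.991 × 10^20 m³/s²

Convert to SI: a = 50 Mm = 5e+07 m.
E = −GMm / (2a).
E = −1.991e+20 · 461.2 / (2 · 5e+07) J ≈ -9.182e+14 J = -918.2 TJ.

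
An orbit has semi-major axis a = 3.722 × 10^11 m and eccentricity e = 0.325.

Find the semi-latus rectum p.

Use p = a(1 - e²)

p = a (1 − e²).
p = 3.722e+11 · (1 − (0.325)²) = 3.722e+11 · 0.894375 ≈ 3.329e+11 m = 3.329 × 10^11 m.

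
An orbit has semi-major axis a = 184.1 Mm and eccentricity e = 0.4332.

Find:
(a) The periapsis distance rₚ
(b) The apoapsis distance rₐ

Convert to SI: a = 184.1 Mm = 1.841e+08 m.
(a) rₚ = a(1 − e) = 1.841e+08 · (1 − 0.4332) = 1.841e+08 · 0.5668 ≈ 1.043e+08 m = 104.3 Mm.
(b) rₐ = a(1 + e) = 1.841e+08 · (1 + 0.4332) = 1.841e+08 · 1.4332 ≈ 2.639e+08 m = 263.9 Mm.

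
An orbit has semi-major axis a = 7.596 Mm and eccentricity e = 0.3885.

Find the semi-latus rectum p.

Convert to SI: a = 7.596 Mm = 7.596e+06 m.
p = a (1 − e²).
p = 7.596e+06 · (1 − (0.3885)²) = 7.596e+06 · 0.849068 ≈ 6.45e+06 m = 6.45 Mm.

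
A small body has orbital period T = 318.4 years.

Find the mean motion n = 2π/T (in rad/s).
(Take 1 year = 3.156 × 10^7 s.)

Convert to SI: T = 318.4 years = 1.00487e+10 s.
n = 2π / T.
n = 2π / 1.00487e+10 s ≈ 6.253e-10 rad/s.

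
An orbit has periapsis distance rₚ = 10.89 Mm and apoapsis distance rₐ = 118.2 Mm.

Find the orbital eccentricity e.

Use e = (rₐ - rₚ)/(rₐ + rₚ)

Convert to SI: rₚ = 10.89 Mm = 1.089e+07 m; rₐ = 118.2 Mm = 1.182e+08 m.
e = (rₐ − rₚ) / (rₐ + rₚ).
e = (1.182e+08 − 1.089e+07) / (1.182e+08 + 1.089e+07) = 1.0731e+08 / 1.2909e+08 ≈ 0.8313.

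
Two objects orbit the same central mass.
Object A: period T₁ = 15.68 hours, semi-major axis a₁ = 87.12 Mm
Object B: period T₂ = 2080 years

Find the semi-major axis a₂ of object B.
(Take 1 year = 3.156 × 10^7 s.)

Convert to SI: T₁ = 15.68 hours = 56448 s; a₁ = 87.12 Mm = 8.712e+07 m; T₂ = 2080 years = 6.56448e+10 s.
Kepler's third law: (T₁/T₂)² = (a₁/a₂)³ ⇒ a₂ = a₁ · (T₂/T₁)^(2/3).
T₂/T₁ = 6.56448e+10 / 56448 = 1.16293e+06.
a₂ = 8.712e+07 · (1.16293e+06)^(2/3) m ≈ 9.634e+11 m = 963.4 Gm.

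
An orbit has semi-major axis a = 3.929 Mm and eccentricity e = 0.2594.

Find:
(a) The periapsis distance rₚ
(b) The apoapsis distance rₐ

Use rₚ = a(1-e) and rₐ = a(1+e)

Convert to SI: a = 3.929 Mm = 3.929e+06 m.
(a) rₚ = a(1 − e) = 3.929e+06 · (1 − 0.2594) = 3.929e+06 · 0.7406 ≈ 2.91e+06 m = 2.91 Mm.
(b) rₐ = a(1 + e) = 3.929e+06 · (1 + 0.2594) = 3.929e+06 · 1.2594 ≈ 4.948e+06 m = 4.948 Mm.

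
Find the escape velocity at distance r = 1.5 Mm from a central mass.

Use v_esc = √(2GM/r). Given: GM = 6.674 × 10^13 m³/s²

Convert to SI: r = 1.5 Mm = 1.5e+06 m.
Escape velocity comes from setting total energy to zero: ½v² − GM/r = 0 ⇒ v_esc = √(2GM / r).
v_esc = √(2 · 6.674e+13 / 1.5e+06) m/s ≈ 9433 m/s = 9.433 km/s.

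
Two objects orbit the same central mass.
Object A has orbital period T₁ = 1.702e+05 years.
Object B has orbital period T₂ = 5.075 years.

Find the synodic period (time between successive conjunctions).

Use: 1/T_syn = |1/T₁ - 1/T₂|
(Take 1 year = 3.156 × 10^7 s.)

Convert to SI: T₁ = 1.702e+05 years = 5.37151e+12 s; T₂ = 5.075 years = 1.60167e+08 s.
T_syn = |T₁ · T₂ / (T₁ − T₂)|.
T_syn = |5.37151e+12 · 1.60167e+08 / (5.37151e+12 − 1.60167e+08)| s ≈ 1.602e+08 s = 5.075 years.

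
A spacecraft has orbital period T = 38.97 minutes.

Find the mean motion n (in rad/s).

Convert to SI: T = 38.97 minutes = 2338.2 s.
n = 2π / T.
n = 2π / 2338.2 s ≈ 0.002687 rad/s.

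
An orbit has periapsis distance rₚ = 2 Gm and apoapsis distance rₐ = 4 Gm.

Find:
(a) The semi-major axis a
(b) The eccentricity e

Convert to SI: rₚ = 2 Gm = 2e+09 m; rₐ = 4 Gm = 4e+09 m.
(a) a = (rₚ + rₐ) / 2 = (2e+09 + 4e+09) / 2 ≈ 3e+09 m = 3 Gm.
(b) e = (rₐ − rₚ) / (rₐ + rₚ) = (4e+09 − 2e+09) / (4e+09 + 2e+09) ≈ 0.3333.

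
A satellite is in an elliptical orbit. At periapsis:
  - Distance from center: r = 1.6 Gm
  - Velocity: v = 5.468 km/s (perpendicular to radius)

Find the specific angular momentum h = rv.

Convert to SI: r = 1.6 Gm = 1.6e+09 m; v = 5.468 km/s = 5468 m/s.
With v perpendicular to r, h = r · v.
h = 1.6e+09 · 5468 m²/s ≈ 8.749e+12 m²/s.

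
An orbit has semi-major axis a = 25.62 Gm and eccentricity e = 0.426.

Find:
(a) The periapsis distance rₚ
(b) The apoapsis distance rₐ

Convert to SI: a = 25.62 Gm = 2.562e+10 m.
(a) rₚ = a(1 − e) = 2.562e+10 · (1 − 0.426) = 2.562e+10 · 0.574 ≈ 1.471e+10 m = 14.71 Gm.
(b) rₐ = a(1 + e) = 2.562e+10 · (1 + 0.426) = 2.562e+10 · 1.426 ≈ 3.653e+10 m = 36.53 Gm.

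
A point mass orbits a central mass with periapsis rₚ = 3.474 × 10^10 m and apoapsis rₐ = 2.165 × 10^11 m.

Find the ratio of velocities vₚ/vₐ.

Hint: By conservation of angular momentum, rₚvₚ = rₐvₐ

Conservation of angular momentum gives rₚvₚ = rₐvₐ, so vₚ/vₐ = rₐ/rₚ.
vₚ/vₐ = 2.165e+11 / 3.474e+10 ≈ 6.232.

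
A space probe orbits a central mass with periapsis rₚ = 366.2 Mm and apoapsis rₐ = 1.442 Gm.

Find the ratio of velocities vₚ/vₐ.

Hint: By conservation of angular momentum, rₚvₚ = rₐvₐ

Convert to SI: rₚ = 366.2 Mm = 3.662e+08 m; rₐ = 1.442 Gm = 1.442e+09 m.
Conservation of angular momentum gives rₚvₚ = rₐvₐ, so vₚ/vₐ = rₐ/rₚ.
vₚ/vₐ = 1.442e+09 / 3.662e+08 ≈ 3.938.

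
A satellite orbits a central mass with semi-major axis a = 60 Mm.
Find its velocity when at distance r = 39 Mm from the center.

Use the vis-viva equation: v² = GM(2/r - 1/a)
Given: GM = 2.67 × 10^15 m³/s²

Convert to SI: a = 60 Mm = 6e+07 m; r = 39 Mm = 3.9e+07 m.
Vis-viva: v = √(GM · (2/r − 1/a)).
2/r − 1/a = 2/3.9e+07 − 1/6e+07 = 3.46154e-08 m⁻¹.
v = √(2.67e+15 · 3.46154e-08) m/s ≈ 9614 m/s = 9.614 km/s.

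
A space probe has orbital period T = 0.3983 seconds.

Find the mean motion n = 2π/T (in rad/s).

n = 2π / T.
n = 2π / 0.3983 s ≈ 15.78 rad/s.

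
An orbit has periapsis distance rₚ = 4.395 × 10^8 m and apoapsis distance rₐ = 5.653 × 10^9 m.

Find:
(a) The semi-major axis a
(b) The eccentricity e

(a) a = (rₚ + rₐ) / 2 = (4.395e+08 + 5.653e+09) / 2 ≈ 3.046e+09 m = 3.046 × 10^9 m.
(b) e = (rₐ − rₚ) / (rₐ + rₚ) = (5.653e+09 − 4.395e+08) / (5.653e+09 + 4.395e+08) ≈ 0.8557.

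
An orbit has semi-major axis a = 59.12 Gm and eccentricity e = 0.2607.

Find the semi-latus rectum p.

Convert to SI: a = 59.12 Gm = 5.912e+10 m.
p = a (1 − e²).
p = 5.912e+10 · (1 − (0.2607)²) = 5.912e+10 · 0.932036 ≈ 5.51e+10 m = 55.1 Gm.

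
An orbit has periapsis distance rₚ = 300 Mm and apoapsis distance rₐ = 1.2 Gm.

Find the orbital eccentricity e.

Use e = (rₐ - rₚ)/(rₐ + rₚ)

Convert to SI: rₚ = 300 Mm = 3e+08 m; rₐ = 1.2 Gm = 1.2e+09 m.
e = (rₐ − rₚ) / (rₐ + rₚ).
e = (1.2e+09 − 3e+08) / (1.2e+09 + 3e+08) = 9e+08 / 1.5e+09 ≈ 0.6.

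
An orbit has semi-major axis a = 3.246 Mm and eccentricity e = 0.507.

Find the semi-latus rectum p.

Convert to SI: a = 3.246 Mm = 3.246e+06 m.
p = a (1 − e²).
p = 3.246e+06 · (1 − (0.507)²) = 3.246e+06 · 0.742951 ≈ 2.412e+06 m = 2.412 Mm.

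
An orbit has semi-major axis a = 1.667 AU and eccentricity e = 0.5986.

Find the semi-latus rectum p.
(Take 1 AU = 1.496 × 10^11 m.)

Convert to SI: a = 1.667 AU = 2.49383e+11 m.
p = a (1 − e²).
p = 2.49383e+11 · (1 − (0.5986)²) = 2.49383e+11 · 0.641678 ≈ 1.6e+11 m = 1.07 AU.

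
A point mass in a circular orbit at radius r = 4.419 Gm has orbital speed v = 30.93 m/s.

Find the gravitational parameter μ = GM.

Convert to SI: r = 4.419 Gm = 4.419e+09 m.
For a circular orbit v² = GM/r, so GM = v² · r.
GM = (30.93)² · 4.419e+09 m³/s² ≈ 4.228e+12 m³/s² = 4.228 × 10^12 m³/s².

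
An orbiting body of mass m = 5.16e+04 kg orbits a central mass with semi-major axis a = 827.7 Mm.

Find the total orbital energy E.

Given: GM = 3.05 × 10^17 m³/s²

Convert to SI: a = 827.7 Mm = 8.277e+08 m.
E = −GMm / (2a).
E = −3.05e+17 · 5.16e+04 / (2 · 8.277e+08) J ≈ -9.507e+12 J = -9.507 TJ.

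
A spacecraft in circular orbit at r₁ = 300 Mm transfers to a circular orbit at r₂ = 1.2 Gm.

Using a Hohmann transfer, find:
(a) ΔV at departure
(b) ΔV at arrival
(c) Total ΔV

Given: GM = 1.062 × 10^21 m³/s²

Convert to SI: r₁ = 300 Mm = 3e+08 m; r₂ = 1.2 Gm = 1.2e+09 m.
Transfer semi-major axis: a_t = (r₁ + r₂)/2 = (3e+08 + 1.2e+09)/2 = 7.5e+08 m.
Circular speeds: v₁ = √(GM/r₁) = 1.88149e+06 m/s, v₂ = √(GM/r₂) = 940744 m/s.
Transfer speeds (vis-viva v² = GM(2/r − 1/a_t)): v₁ᵗ = 2.37992e+06 m/s, v₂ᵗ = 594979 m/s.
(a) ΔV₁ = |v₁ᵗ − v₁| ≈ 4.984e+05 m/s = 498.4 km/s.
(b) ΔV₂ = |v₂ − v₂ᵗ| ≈ 3.458e+05 m/s = 345.8 km/s.
(c) ΔV_total = ΔV₁ + ΔV₂ ≈ 8.442e+05 m/s = 844.2 km/s.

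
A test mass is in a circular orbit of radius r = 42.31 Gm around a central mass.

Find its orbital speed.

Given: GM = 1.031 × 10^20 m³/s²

Convert to SI: r = 42.31 Gm = 4.231e+10 m.
For a circular orbit, gravity supplies the centripetal force, so v = √(GM / r).
v = √(1.031e+20 / 4.231e+10) m/s ≈ 4.936e+04 m/s = 49.36 km/s.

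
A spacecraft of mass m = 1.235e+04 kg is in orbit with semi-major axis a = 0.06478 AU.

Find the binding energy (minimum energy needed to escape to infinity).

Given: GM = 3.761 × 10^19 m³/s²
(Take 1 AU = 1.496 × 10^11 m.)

Convert to SI: a = 0.06478 AU = 9.69109e+09 m.
Total orbital energy is E = −GMm/(2a); binding energy is E_bind = −E = GMm/(2a).
E_bind = 3.761e+19 · 1.235e+04 / (2 · 9.69109e+09) J ≈ 2.396e+13 J = 23.96 TJ.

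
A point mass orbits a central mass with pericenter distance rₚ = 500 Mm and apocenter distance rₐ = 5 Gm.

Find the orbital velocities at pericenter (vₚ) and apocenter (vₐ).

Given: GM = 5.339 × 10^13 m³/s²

Convert to SI: rₚ = 500 Mm = 5e+08 m; rₐ = 5 Gm = 5e+09 m.
Use the vis-viva equation v² = GM(2/r − 1/a) with a = (rₚ + rₐ)/2 = (5e+08 + 5e+09)/2 = 2.75e+09 m.
vₚ = √(GM · (2/rₚ − 1/a)) = √(5.339e+13 · (2/5e+08 − 1/2.75e+09)) m/s ≈ 440.6 m/s = 440.6 m/s.
vₐ = √(GM · (2/rₐ − 1/a)) = √(5.339e+13 · (2/5e+09 − 1/2.75e+09)) m/s ≈ 44.06 m/s = 44.06 m/s.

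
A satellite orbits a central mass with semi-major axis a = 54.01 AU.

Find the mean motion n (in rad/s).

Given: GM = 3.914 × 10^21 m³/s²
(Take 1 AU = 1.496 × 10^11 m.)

Convert to SI: a = 54.01 AU = 8.0799e+12 m.
n = √(GM / a³).
n = √(3.914e+21 / (8.0799e+12)³) rad/s ≈ 2.724e-09 rad/s.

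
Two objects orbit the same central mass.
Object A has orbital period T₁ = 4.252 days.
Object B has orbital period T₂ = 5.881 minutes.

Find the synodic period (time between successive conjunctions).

Convert to SI: T₁ = 4.252 days = 367373 s; T₂ = 5.881 minutes = 352.86 s.
T_syn = |T₁ · T₂ / (T₁ − T₂)|.
T_syn = |367373 · 352.86 / (367373 − 352.86)| s ≈ 353.2 s = 5.887 minutes.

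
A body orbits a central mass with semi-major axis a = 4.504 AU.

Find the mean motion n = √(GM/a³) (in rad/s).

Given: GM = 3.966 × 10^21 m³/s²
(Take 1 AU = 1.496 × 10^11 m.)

Convert to SI: a = 4.504 AU = 6.73798e+11 m.
n = √(GM / a³).
n = √(3.966e+21 / (6.73798e+11)³) rad/s ≈ 1.139e-07 rad/s.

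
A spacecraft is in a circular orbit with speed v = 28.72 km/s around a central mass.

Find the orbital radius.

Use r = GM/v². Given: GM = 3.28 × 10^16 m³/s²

Convert to SI: v = 28.72 km/s = 28720 m/s.
For a circular orbit, v² = GM / r, so r = GM / v².
r = 3.28e+16 / (28720)² m ≈ 3.977e+07 m = 39.77 Mm.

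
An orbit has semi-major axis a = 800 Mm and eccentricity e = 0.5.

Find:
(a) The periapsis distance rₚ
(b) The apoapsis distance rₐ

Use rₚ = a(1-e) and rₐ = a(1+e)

Convert to SI: a = 800 Mm = 8e+08 m.
(a) rₚ = a(1 − e) = 8e+08 · (1 − 0.5) = 8e+08 · 0.5 ≈ 4e+08 m = 400 Mm.
(b) rₐ = a(1 + e) = 8e+08 · (1 + 0.5) = 8e+08 · 1.5 ≈ 1.2e+09 m = 1.2 Gm.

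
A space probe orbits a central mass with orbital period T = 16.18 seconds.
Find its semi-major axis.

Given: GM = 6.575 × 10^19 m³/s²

Invert Kepler's third law: a = (GM · T² / (4π²))^(1/3).
Substituting T = 16.18 s and GM = 6.575e+19 m³/s²:
a = (6.575e+19 · (16.18)² / (4π²))^(1/3) m
a ≈ 7.583e+06 m = 7.583 Mm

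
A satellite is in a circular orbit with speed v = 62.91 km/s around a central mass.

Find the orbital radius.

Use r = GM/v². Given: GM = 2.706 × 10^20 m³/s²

Convert to SI: v = 62.91 km/s = 62910 m/s.
For a circular orbit, v² = GM / r, so r = GM / v².
r = 2.706e+20 / (62910)² m ≈ 6.837e+10 m = 68.37 Gm.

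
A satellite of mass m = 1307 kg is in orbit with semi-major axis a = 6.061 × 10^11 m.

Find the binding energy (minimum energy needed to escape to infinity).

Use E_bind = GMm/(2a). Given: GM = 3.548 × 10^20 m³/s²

Total orbital energy is E = −GMm/(2a); binding energy is E_bind = −E = GMm/(2a).
E_bind = 3.548e+20 · 1307 / (2 · 6.061e+11) J ≈ 3.825e+11 J = 382.5 GJ.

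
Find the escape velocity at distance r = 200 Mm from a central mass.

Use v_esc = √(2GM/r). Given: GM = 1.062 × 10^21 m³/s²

Convert to SI: r = 200 Mm = 2e+08 m.
Escape velocity comes from setting total energy to zero: ½v² − GM/r = 0 ⇒ v_esc = √(2GM / r).
v_esc = √(2 · 1.062e+21 / 2e+08) m/s ≈ 3.259e+06 m/s = 3259 km/s.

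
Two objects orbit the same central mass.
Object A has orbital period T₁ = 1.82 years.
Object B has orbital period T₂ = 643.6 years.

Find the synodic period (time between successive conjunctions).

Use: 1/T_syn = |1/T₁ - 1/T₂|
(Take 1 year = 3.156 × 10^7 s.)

Convert to SI: T₁ = 1.82 years = 5.74392e+07 s; T₂ = 643.6 years = 2.0312e+10 s.
T_syn = |T₁ · T₂ / (T₁ − T₂)|.
T_syn = |5.74392e+07 · 2.0312e+10 / (5.74392e+07 − 2.0312e+10)| s ≈ 5.76e+07 s = 1.825 years.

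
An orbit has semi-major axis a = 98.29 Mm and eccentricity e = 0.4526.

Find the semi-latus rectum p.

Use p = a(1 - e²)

Convert to SI: a = 98.29 Mm = 9.829e+07 m.
p = a (1 − e²).
p = 9.829e+07 · (1 − (0.4526)²) = 9.829e+07 · 0.795153 ≈ 7.816e+07 m = 78.16 Mm.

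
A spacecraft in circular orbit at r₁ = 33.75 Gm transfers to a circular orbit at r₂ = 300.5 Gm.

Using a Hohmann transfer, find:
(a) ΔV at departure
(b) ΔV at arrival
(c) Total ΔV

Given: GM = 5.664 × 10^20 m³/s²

Convert to SI: r₁ = 33.75 Gm = 3.375e+10 m; r₂ = 300.5 Gm = 3.005e+11 m.
Transfer semi-major axis: a_t = (r₁ + r₂)/2 = (3.375e+10 + 3.005e+11)/2 = 1.67125e+11 m.
Circular speeds: v₁ = √(GM/r₁) = 129546 m/s, v₂ = √(GM/r₂) = 43415 m/s.
Transfer speeds (vis-viva v² = GM(2/r − 1/a_t)): v₁ᵗ = 173711 m/s, v₂ᵗ = 19509.9 m/s.
(a) ΔV₁ = |v₁ᵗ − v₁| ≈ 4.416e+04 m/s = 44.16 km/s.
(b) ΔV₂ = |v₂ − v₂ᵗ| ≈ 2.391e+04 m/s = 23.91 km/s.
(c) ΔV_total = ΔV₁ + ΔV₂ ≈ 6.807e+04 m/s = 68.07 km/s.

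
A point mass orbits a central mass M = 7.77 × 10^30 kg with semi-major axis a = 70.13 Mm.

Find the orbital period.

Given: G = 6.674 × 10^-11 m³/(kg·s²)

Convert to SI: a = 70.13 Mm = 7.013e+07 m.
GM = G · M = 6.674e-11 · 7.77e+30 = 5.1857e+20 m³/s².
Kepler's third law: T = 2π √(a³ / GM).
Substituting a = 7.013e+07 m and GM = 5.1857e+20 m³/s²:
T = 2π √((7.013e+07)³ / 5.1857e+20) s
T ≈ 162 s = 2.701 minutes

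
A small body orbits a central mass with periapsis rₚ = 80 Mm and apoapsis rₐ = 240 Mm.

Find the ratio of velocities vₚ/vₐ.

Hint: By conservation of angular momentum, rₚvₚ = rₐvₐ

Convert to SI: rₚ = 80 Mm = 8e+07 m; rₐ = 240 Mm = 2.4e+08 m.
Conservation of angular momentum gives rₚvₚ = rₐvₐ, so vₚ/vₐ = rₐ/rₚ.
vₚ/vₐ = 2.4e+08 / 8e+07 ≈ 3.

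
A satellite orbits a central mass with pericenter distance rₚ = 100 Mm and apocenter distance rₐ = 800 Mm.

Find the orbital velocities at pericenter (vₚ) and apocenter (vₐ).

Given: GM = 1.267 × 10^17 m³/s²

Convert to SI: rₚ = 100 Mm = 1e+08 m; rₐ = 800 Mm = 8e+08 m.
Use the vis-viva equation v² = GM(2/r − 1/a) with a = (rₚ + rₐ)/2 = (1e+08 + 8e+08)/2 = 4.5e+08 m.
vₚ = √(GM · (2/rₚ − 1/a)) = √(1.267e+17 · (2/1e+08 − 1/4.5e+08)) m/s ≈ 4.746e+04 m/s = 47.46 km/s.
vₐ = √(GM · (2/rₐ − 1/a)) = √(1.267e+17 · (2/8e+08 − 1/4.5e+08)) m/s ≈ 5932 m/s = 5.932 km/s.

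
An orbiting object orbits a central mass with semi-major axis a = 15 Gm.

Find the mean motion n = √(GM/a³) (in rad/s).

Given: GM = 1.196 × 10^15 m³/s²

Convert to SI: a = 15 Gm = 1.5e+10 m.
n = √(GM / a³).
n = √(1.196e+15 / (1.5e+10)³) rad/s ≈ 1.882e-08 rad/s.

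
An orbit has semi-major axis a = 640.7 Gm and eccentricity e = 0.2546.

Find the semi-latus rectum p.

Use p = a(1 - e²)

Convert to SI: a = 640.7 Gm = 6.407e+11 m.
p = a (1 − e²).
p = 6.407e+11 · (1 − (0.2546)²) = 6.407e+11 · 0.935179 ≈ 5.992e+11 m = 599.2 Gm.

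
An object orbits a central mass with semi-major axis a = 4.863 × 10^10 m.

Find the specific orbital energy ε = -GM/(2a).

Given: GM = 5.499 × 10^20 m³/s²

ε = −GM / (2a).
ε = −5.499e+20 / (2 · 4.863e+10) J/kg ≈ -5.654e+09 J/kg = -5.654 GJ/kg.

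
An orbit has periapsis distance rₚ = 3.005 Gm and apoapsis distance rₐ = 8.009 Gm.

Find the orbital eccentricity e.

Convert to SI: rₚ = 3.005 Gm = 3.005e+09 m; rₐ = 8.009 Gm = 8.009e+09 m.
e = (rₐ − rₚ) / (rₐ + rₚ).
e = (8.009e+09 − 3.005e+09) / (8.009e+09 + 3.005e+09) = 5.004e+09 / 1.1014e+10 ≈ 0.4543.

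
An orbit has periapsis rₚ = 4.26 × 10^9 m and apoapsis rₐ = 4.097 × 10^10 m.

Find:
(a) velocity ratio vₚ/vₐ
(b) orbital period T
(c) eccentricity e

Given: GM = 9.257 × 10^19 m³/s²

(a) Conservation of angular momentum (rₚvₚ = rₐvₐ) gives vₚ/vₐ = rₐ/rₚ = 4.097e+10/4.26e+09 ≈ 9.617
(b) With a = (rₚ + rₐ)/2 = 2.2615e+10 m, T = 2π √(a³/GM) = 2π √((2.2615e+10)³/9.257e+19) s ≈ 2.221e+06 s
(c) e = (rₐ − rₚ)/(rₐ + rₚ) = (4.097e+10 − 4.26e+09)/(4.097e+10 + 4.26e+09) ≈ 0.8116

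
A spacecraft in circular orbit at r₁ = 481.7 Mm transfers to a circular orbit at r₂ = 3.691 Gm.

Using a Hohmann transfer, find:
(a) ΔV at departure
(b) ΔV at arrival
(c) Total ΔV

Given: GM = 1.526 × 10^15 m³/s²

Convert to SI: r₁ = 481.7 Mm = 4.817e+08 m; r₂ = 3.691 Gm = 3.691e+09 m.
Transfer semi-major axis: a_t = (r₁ + r₂)/2 = (4.817e+08 + 3.691e+09)/2 = 2.08635e+09 m.
Circular speeds: v₁ = √(GM/r₁) = 1779.87 m/s, v₂ = √(GM/r₂) = 642.992 m/s.
Transfer speeds (vis-viva v² = GM(2/r − 1/a_t)): v₁ᵗ = 2367.38 m/s, v₂ᵗ = 308.958 m/s.
(a) ΔV₁ = |v₁ᵗ − v₁| ≈ 587.5 m/s = 587.5 m/s.
(b) ΔV₂ = |v₂ − v₂ᵗ| ≈ 334 m/s = 334 m/s.
(c) ΔV_total = ΔV₁ + ΔV₂ ≈ 921.5 m/s = 921.5 m/s.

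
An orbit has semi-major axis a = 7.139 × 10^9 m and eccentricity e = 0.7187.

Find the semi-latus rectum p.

p = a (1 − e²).
p = 7.139e+09 · (1 − (0.7187)²) = 7.139e+09 · 0.48347 ≈ 3.451e+09 m = 3.451 × 10^9 m.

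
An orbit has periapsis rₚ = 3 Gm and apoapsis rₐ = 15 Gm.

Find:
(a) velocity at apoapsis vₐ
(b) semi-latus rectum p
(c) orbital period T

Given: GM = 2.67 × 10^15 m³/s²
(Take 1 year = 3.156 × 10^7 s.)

Convert to SI: rₚ = 3 Gm = 3e+09 m; rₐ = 15 Gm = 1.5e+10 m.
(a) With a = (rₚ + rₐ)/2 = 9e+09 m, vₐ = √(GM (2/rₐ − 1/a)) = √(2.67e+15 · (2/1.5e+10 − 1/9e+09)) m/s ≈ 243.6 m/s
(b) From a = (rₚ + rₐ)/2 = 9e+09 m and e = (rₐ − rₚ)/(rₐ + rₚ) = 0.666667, p = a(1 − e²) = 9e+09 · (1 − (0.666667)²) ≈ 5e+09 m
(c) With a = (rₚ + rₐ)/2 = 9e+09 m, T = 2π √(a³/GM) = 2π √((9e+09)³/2.67e+15) s ≈ 1.038e+08 s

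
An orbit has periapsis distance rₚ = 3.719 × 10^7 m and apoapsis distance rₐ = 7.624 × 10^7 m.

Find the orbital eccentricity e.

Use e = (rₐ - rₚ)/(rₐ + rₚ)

e = (rₐ − rₚ) / (rₐ + rₚ).
e = (7.624e+07 − 3.719e+07) / (7.624e+07 + 3.719e+07) = 3.905e+07 / 1.1343e+08 ≈ 0.3443.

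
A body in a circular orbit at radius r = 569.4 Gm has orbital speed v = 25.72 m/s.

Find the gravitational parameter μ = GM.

Convert to SI: r = 569.4 Gm = 5.694e+11 m.
For a circular orbit v² = GM/r, so GM = v² · r.
GM = (25.72)² · 5.694e+11 m³/s² ≈ 3.767e+14 m³/s² = 3.767 × 10^14 m³/s².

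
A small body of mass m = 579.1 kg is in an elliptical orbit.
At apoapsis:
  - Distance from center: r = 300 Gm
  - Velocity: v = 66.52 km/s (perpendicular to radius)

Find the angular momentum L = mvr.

Convert to SI: r = 300 Gm = 3e+11 m; v = 66.52 km/s = 66520 m/s.
Since v is perpendicular to r, L = m · v · r.
L = 579.1 · 66520 · 3e+11 kg·m²/s ≈ 1.156e+19 kg·m²/s.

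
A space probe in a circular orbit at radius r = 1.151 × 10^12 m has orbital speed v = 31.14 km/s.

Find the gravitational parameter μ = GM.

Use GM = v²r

Convert to SI: v = 31.14 km/s = 31140 m/s.
For a circular orbit v² = GM/r, so GM = v² · r.
GM = (31140)² · 1.151e+12 m³/s² ≈ 1.116e+21 m³/s² = 1.116 × 10^21 m³/s².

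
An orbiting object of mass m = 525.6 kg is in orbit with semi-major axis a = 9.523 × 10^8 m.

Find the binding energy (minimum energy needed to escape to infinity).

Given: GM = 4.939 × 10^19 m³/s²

Total orbital energy is E = −GMm/(2a); binding energy is E_bind = −E = GMm/(2a).
E_bind = 4.939e+19 · 525.6 / (2 · 9.523e+08) J ≈ 1.363e+13 J = 13.63 TJ.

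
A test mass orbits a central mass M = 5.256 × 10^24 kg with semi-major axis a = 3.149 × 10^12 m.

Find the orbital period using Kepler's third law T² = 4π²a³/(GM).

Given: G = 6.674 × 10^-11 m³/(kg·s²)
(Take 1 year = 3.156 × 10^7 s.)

GM = G · M = 6.674e-11 · 5.256e+24 = 3.50785e+14 m³/s².
Kepler's third law: T = 2π √(a³ / GM).
Substituting a = 3.149e+12 m and GM = 3.50785e+14 m³/s²:
T = 2π √((3.149e+12)³ / 3.50785e+14) s
T ≈ 1.875e+12 s = 5.94e+04 years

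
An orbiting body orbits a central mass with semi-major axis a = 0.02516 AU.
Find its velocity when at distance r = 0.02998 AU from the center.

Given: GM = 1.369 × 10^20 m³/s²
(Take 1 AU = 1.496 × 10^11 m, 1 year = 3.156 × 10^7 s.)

Convert to SI: a = 0.02516 AU = 3.76394e+09 m; r = 0.02998 AU = 4.48501e+09 m.
Vis-viva: v = √(GM · (2/r − 1/a)).
2/r − 1/a = 2/4.48501e+09 − 1/3.76394e+09 = 1.80251e-10 m⁻¹.
v = √(1.369e+20 · 1.80251e-10) m/s ≈ 1.571e+05 m/s = 33.14 AU/year.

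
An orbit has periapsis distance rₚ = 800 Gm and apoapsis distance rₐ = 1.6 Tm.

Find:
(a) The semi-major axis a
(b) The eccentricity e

Convert to SI: rₚ = 800 Gm = 8e+11 m; rₐ = 1.6 Tm = 1.6e+12 m.
(a) a = (rₚ + rₐ) / 2 = (8e+11 + 1.6e+12) / 2 ≈ 1.2e+12 m = 1.2 Tm.
(b) e = (rₐ − rₚ) / (rₐ + rₚ) = (1.6e+12 − 8e+11) / (1.6e+12 + 8e+11) ≈ 0.3333.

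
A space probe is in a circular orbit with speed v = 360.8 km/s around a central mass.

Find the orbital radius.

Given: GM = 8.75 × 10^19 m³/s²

Convert to SI: v = 360.8 km/s = 360800 m/s.
For a circular orbit, v² = GM / r, so r = GM / v².
r = 8.75e+19 / (360800)² m ≈ 6.722e+08 m = 672.2 Mm.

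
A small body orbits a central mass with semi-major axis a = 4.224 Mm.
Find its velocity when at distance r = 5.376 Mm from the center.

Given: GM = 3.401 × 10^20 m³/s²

Convert to SI: a = 4.224 Mm = 4.224e+06 m; r = 5.376 Mm = 5.376e+06 m.
Vis-viva: v = √(GM · (2/r − 1/a)).
2/r − 1/a = 2/5.376e+06 − 1/4.224e+06 = 1.35281e-07 m⁻¹.
v = √(3.401e+20 · 1.35281e-07) m/s ≈ 6.783e+06 m/s = 6783 km/s.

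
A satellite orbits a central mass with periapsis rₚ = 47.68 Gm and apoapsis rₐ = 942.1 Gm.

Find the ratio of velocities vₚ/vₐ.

Convert to SI: rₚ = 47.68 Gm = 4.768e+10 m; rₐ = 942.1 Gm = 9.421e+11 m.
Conservation of angular momentum gives rₚvₚ = rₐvₐ, so vₚ/vₐ = rₐ/rₚ.
vₚ/vₐ = 9.421e+11 / 4.768e+10 ≈ 19.76.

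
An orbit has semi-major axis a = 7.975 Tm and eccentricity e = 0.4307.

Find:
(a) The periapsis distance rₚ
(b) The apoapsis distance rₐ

Convert to SI: a = 7.975 Tm = 7.975e+12 m.
(a) rₚ = a(1 − e) = 7.975e+12 · (1 − 0.4307) = 7.975e+12 · 0.5693 ≈ 4.54e+12 m = 4.54 Tm.
(b) rₐ = a(1 + e) = 7.975e+12 · (1 + 0.4307) = 7.975e+12 · 1.4307 ≈ 1.141e+13 m = 11.41 Tm.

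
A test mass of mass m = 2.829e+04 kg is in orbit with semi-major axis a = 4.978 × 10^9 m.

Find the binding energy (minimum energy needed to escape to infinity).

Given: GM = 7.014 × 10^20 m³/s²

Total orbital energy is E = −GMm/(2a); binding energy is E_bind = −E = GMm/(2a).
E_bind = 7.014e+20 · 2.829e+04 / (2 · 4.978e+09) J ≈ 1.993e+15 J = 1.993 PJ.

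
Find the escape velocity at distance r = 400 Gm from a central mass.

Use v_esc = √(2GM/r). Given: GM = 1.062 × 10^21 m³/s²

Convert to SI: r = 400 Gm = 4e+11 m.
Escape velocity comes from setting total energy to zero: ½v² − GM/r = 0 ⇒ v_esc = √(2GM / r).
v_esc = √(2 · 1.062e+21 / 4e+11) m/s ≈ 7.287e+04 m/s = 72.87 km/s.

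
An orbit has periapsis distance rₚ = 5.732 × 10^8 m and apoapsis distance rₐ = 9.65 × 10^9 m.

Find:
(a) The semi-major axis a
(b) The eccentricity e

(a) a = (rₚ + rₐ) / 2 = (5.732e+08 + 9.65e+09) / 2 ≈ 5.112e+09 m = 5.112 × 10^9 m.
(b) e = (rₐ − rₚ) / (rₐ + rₚ) = (9.65e+09 − 5.732e+08) / (9.65e+09 + 5.732e+08) ≈ 0.8879.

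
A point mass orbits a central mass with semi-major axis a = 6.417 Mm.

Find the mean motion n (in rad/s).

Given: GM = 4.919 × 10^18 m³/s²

Convert to SI: a = 6.417 Mm = 6.417e+06 m.
n = √(GM / a³).
n = √(4.919e+18 / (6.417e+06)³) rad/s ≈ 0.1364 rad/s.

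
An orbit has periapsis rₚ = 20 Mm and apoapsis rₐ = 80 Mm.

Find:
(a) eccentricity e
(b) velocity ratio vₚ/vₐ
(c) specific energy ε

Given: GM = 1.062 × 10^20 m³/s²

Convert to SI: rₚ = 20 Mm = 2e+07 m; rₐ = 80 Mm = 8e+07 m.
(a) e = (rₐ − rₚ)/(rₐ + rₚ) = (8e+07 − 2e+07)/(8e+07 + 2e+07) ≈ 0.6
(b) Conservation of angular momentum (rₚvₚ = rₐvₐ) gives vₚ/vₐ = rₐ/rₚ = 8e+07/2e+07 ≈ 4
(c) With a = (rₚ + rₐ)/2 = 5e+07 m, ε = −GM/(2a) = −1.062e+20/(2 · 5e+07) J/kg ≈ -1.062e+12 J/kg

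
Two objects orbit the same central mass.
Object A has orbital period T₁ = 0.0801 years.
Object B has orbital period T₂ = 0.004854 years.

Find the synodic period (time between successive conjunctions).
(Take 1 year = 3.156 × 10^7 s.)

Convert to SI: T₁ = 0.0801 years = 2.52796e+06 s; T₂ = 0.004854 years = 153192 s.
T_syn = |T₁ · T₂ / (T₁ − T₂)|.
T_syn = |2.52796e+06 · 153192 / (2.52796e+06 − 153192)| s ≈ 1.631e+05 s = 0.005167 years.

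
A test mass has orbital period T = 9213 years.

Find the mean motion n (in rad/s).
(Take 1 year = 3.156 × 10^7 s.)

Convert to SI: T = 9213 years = 2.90762e+11 s.
n = 2π / T.
n = 2π / 2.90762e+11 s ≈ 2.161e-11 rad/s.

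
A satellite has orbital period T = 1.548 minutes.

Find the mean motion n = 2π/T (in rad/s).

Convert to SI: T = 1.548 minutes = 92.88 s.
n = 2π / T.
n = 2π / 92.88 s ≈ 0.06765 rad/s.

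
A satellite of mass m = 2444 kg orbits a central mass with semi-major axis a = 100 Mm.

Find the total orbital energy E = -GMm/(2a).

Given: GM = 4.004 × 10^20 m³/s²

Convert to SI: a = 100 Mm = 1e+08 m.
E = −GMm / (2a).
E = −4.004e+20 · 2444 / (2 · 1e+08) J ≈ -4.893e+15 J = -4.893 PJ.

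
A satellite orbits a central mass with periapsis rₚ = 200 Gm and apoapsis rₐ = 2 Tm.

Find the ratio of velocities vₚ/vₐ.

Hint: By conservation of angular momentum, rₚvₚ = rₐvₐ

Convert to SI: rₚ = 200 Gm = 2e+11 m; rₐ = 2 Tm = 2e+12 m.
Conservation of angular momentum gives rₚvₚ = rₐvₐ, so vₚ/vₐ = rₐ/rₚ.
vₚ/vₐ = 2e+12 / 2e+11 ≈ 10.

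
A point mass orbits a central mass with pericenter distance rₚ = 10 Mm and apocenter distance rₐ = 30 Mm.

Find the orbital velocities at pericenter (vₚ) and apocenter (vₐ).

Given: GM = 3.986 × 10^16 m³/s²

Convert to SI: rₚ = 10 Mm = 1e+07 m; rₐ = 30 Mm = 3e+07 m.
Use the vis-viva equation v² = GM(2/r − 1/a) with a = (rₚ + rₐ)/2 = (1e+07 + 3e+07)/2 = 2e+07 m.
vₚ = √(GM · (2/rₚ − 1/a)) = √(3.986e+16 · (2/1e+07 − 1/2e+07)) m/s ≈ 7.732e+04 m/s = 77.32 km/s.
vₐ = √(GM · (2/rₐ − 1/a)) = √(3.986e+16 · (2/3e+07 − 1/2e+07)) m/s ≈ 2.577e+04 m/s = 25.77 km/s.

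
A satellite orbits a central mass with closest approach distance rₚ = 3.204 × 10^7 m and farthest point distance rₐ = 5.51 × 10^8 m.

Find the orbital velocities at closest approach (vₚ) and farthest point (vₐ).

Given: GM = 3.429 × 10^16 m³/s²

Use the vis-viva equation v² = GM(2/r − 1/a) with a = (rₚ + rₐ)/2 = (3.204e+07 + 5.51e+08)/2 = 2.9152e+08 m.
vₚ = √(GM · (2/rₚ − 1/a)) = √(3.429e+16 · (2/3.204e+07 − 1/2.9152e+08)) m/s ≈ 4.498e+04 m/s = 44.98 km/s.
vₐ = √(GM · (2/rₐ − 1/a)) = √(3.429e+16 · (2/5.51e+08 − 1/2.9152e+08)) m/s ≈ 2615 m/s = 2.615 km/s.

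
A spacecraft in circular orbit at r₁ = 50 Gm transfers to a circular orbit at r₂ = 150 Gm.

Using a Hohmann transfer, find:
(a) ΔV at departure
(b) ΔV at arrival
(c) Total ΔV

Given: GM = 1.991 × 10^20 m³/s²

Convert to SI: r₁ = 50 Gm = 5e+10 m; r₂ = 150 Gm = 1.5e+11 m.
Transfer semi-major axis: a_t = (r₁ + r₂)/2 = (5e+10 + 1.5e+11)/2 = 1e+11 m.
Circular speeds: v₁ = √(GM/r₁) = 63103.1 m/s, v₂ = √(GM/r₂) = 36432.6 m/s.
Transfer speeds (vis-viva v² = GM(2/r − 1/a_t)): v₁ᵗ = 77285.2 m/s, v₂ᵗ = 25761.7 m/s.
(a) ΔV₁ = |v₁ᵗ − v₁| ≈ 1.418e+04 m/s = 14.18 km/s.
(b) ΔV₂ = |v₂ − v₂ᵗ| ≈ 1.067e+04 m/s = 10.67 km/s.
(c) ΔV_total = ΔV₁ + ΔV₂ ≈ 2.485e+04 m/s = 24.85 km/s.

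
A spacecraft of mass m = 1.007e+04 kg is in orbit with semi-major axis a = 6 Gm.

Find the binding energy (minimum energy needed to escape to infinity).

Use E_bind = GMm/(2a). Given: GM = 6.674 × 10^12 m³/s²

Convert to SI: a = 6 Gm = 6e+09 m.
Total orbital energy is E = −GMm/(2a); binding energy is E_bind = −E = GMm/(2a).
E_bind = 6.674e+12 · 1.007e+04 / (2 · 6e+09) J ≈ 5.601e+06 J = 5.601 MJ.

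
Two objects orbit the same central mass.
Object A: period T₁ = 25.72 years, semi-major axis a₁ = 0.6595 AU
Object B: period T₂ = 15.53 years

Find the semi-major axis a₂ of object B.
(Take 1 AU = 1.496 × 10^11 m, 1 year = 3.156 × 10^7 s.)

Convert to SI: T₁ = 25.72 years = 8.11723e+08 s; a₁ = 0.6595 AU = 9.86612e+10 m; T₂ = 15.53 years = 4.90127e+08 s.
Kepler's third law: (T₁/T₂)² = (a₁/a₂)³ ⇒ a₂ = a₁ · (T₂/T₁)^(2/3).
T₂/T₁ = 4.90127e+08 / 8.11723e+08 = 0.60381.
a₂ = 9.86612e+10 · (0.60381)^(2/3) m ≈ 7.048e+10 m = 0.4711 AU.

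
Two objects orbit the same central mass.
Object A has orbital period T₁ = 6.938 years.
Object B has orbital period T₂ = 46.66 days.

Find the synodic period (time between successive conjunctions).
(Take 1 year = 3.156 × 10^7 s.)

Convert to SI: T₁ = 6.938 years = 2.18963e+08 s; T₂ = 46.66 days = 4.03142e+06 s.
T_syn = |T₁ · T₂ / (T₁ − T₂)|.
T_syn = |2.18963e+08 · 4.03142e+06 / (2.18963e+08 − 4.03142e+06)| s ≈ 4.107e+06 s = 47.54 days.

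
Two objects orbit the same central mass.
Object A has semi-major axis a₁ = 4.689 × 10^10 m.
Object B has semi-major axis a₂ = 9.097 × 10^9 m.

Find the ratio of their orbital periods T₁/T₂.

From Kepler's third law, (T₁/T₂)² = (a₁/a₂)³, so T₁/T₂ = (a₁/a₂)^(3/2).
a₁/a₂ = 4.689e+10 / 9.097e+09 = 5.15445.
T₁/T₂ = (5.15445)^(3/2) ≈ 11.7.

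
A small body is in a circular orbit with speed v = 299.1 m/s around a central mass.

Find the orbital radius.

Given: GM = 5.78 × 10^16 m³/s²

For a circular orbit, v² = GM / r, so r = GM / v².
r = 5.78e+16 / (299.1)² m ≈ 6.461e+11 m = 646.1 Gm.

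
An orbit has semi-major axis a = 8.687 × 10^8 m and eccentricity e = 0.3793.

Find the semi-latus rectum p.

p = a (1 − e²).
p = 8.687e+08 · (1 − (0.3793)²) = 8.687e+08 · 0.856132 ≈ 7.437e+08 m = 7.437 × 10^8 m.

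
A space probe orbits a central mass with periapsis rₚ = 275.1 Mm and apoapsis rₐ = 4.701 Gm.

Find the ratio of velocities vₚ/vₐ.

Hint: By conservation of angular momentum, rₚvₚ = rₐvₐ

Convert to SI: rₚ = 275.1 Mm = 2.751e+08 m; rₐ = 4.701 Gm = 4.701e+09 m.
Conservation of angular momentum gives rₚvₚ = rₐvₐ, so vₚ/vₐ = rₐ/rₚ.
vₚ/vₐ = 4.701e+09 / 2.751e+08 ≈ 17.09.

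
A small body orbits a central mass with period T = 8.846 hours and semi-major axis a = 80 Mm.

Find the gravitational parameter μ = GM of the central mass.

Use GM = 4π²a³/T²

Convert to SI: T = 8.846 hours = 31845.6 s; a = 80 Mm = 8e+07 m.
GM = 4π² · a³ / T².
GM = 4π² · (8e+07)³ / (31845.6)² m³/s² ≈ 1.993e+16 m³/s² = 1.993 × 10^16 m³/s².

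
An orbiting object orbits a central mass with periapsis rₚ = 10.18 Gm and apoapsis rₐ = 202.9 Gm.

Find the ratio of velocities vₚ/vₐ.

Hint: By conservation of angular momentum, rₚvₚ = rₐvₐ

Convert to SI: rₚ = 10.18 Gm = 1.018e+10 m; rₐ = 202.9 Gm = 2.029e+11 m.
Conservation of angular momentum gives rₚvₚ = rₐvₐ, so vₚ/vₐ = rₐ/rₚ.
vₚ/vₐ = 2.029e+11 / 1.018e+10 ≈ 19.93.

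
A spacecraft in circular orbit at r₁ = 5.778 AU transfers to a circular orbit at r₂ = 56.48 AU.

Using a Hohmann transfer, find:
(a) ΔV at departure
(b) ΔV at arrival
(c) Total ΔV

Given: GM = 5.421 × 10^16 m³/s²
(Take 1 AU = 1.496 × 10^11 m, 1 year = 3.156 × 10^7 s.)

Convert to SI: r₁ = 5.778 AU = 8.64389e+11 m; r₂ = 56.48 AU = 8.44941e+12 m.
Transfer semi-major axis: a_t = (r₁ + r₂)/2 = (8.64389e+11 + 8.44941e+12)/2 = 4.6569e+12 m.
Circular speeds: v₁ = √(GM/r₁) = 250.429 m/s, v₂ = √(GM/r₂) = 80.0989 m/s.
Transfer speeds (vis-viva v² = GM(2/r − 1/a_t)): v₁ᵗ = 337.326 m/s, v₂ᵗ = 34.509 m/s.
(a) ΔV₁ = |v₁ᵗ − v₁| ≈ 86.9 m/s = 0.01833 AU/year.
(b) ΔV₂ = |v₂ − v₂ᵗ| ≈ 45.59 m/s = 0.009618 AU/year.
(c) ΔV_total = ΔV₁ + ΔV₂ ≈ 132.5 m/s = 0.02795 AU/year.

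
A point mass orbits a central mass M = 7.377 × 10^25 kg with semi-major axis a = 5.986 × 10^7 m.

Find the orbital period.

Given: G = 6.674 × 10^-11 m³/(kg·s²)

GM = G · M = 6.674e-11 · 7.377e+25 = 4.92341e+15 m³/s².
Kepler's third law: T = 2π √(a³ / GM).
Substituting a = 5.986e+07 m and GM = 4.92341e+15 m³/s²:
T = 2π √((5.986e+07)³ / 4.92341e+15) s
T ≈ 4.147e+04 s = 11.52 hours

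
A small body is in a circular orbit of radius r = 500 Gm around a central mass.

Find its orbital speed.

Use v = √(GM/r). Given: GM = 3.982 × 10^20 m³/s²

Convert to SI: r = 500 Gm = 5e+11 m.
For a circular orbit, gravity supplies the centripetal force, so v = √(GM / r).
v = √(3.982e+20 / 5e+11) m/s ≈ 2.822e+04 m/s = 28.22 km/s.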